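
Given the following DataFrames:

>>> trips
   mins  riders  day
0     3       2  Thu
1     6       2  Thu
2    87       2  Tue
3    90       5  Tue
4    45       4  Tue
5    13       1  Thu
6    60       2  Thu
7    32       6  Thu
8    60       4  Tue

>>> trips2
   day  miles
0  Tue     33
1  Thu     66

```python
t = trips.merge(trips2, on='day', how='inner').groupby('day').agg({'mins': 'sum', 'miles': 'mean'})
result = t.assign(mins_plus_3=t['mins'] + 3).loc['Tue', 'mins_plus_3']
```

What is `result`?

285

merge on 'day' (how='inner') → 9 rows:
   mins  riders  day  miles
0     3       2  Thu     66
1     6       2  Thu     66
2    87       2  Tue     33
3    90       5  Tue     33
4    45       4  Tue     33
5    13       1  Thu     66
6    60       2  Thu     66
7    32       6  Thu     66
8    60       4  Tue     33
group by day: sum(mins), mean(miles):
     mins  miles
day             
Thu   114   66.0
Tue   282   33.0
add column mins_plus_3 = t['mins'] + 3:
     mins  miles  mins_plus_3
day                          
Thu   114   66.0          117
Tue   282   33.0          285
Taking the value at row 'Tue', column 'mins_plus_3' gives 285.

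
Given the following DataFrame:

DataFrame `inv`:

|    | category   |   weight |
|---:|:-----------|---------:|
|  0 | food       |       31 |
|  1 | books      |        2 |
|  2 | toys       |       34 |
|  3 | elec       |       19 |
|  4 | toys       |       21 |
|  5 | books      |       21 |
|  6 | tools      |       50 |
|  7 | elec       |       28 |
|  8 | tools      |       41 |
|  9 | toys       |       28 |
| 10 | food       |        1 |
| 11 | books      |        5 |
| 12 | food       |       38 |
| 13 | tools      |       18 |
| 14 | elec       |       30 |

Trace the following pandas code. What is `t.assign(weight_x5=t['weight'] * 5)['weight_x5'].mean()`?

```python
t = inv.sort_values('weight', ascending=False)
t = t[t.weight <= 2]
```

7.5

sort by weight descending:
   category  weight
6     tools      50
8     tools      41
12     food      38
2      toys      34
0      food      31
14     elec      30
7      elec      28
9      toys      28
4      toys      21
5     books      21
3      elec      19
13    tools      18
11    books       5
1     books       2
10     food       1
filter rows where weight <= 2:
   category  weight
1     books       2
10     food       1
add column weight_x5 = t['weight'] * 5:
   category  weight  weight_x5
1     books       2         10
10     food       1          5
Taking the mean of column 'weight_x5' gives 7.5.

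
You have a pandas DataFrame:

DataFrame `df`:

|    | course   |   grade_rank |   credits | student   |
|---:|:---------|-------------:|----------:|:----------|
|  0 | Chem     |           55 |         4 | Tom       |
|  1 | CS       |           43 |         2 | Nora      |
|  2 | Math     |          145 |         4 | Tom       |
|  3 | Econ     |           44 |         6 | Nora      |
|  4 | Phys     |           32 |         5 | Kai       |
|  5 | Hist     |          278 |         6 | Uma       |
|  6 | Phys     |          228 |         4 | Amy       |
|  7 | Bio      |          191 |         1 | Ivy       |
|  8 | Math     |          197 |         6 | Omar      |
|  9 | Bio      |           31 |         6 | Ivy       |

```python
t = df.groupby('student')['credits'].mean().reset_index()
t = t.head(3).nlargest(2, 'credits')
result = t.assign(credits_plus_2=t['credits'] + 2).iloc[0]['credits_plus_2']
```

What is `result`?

7.0

group by student, mean of credits:
student
Amy     4.0
Ivy     3.5
Kai     5.0
Nora    4.0
Omar    6.0
Tom     4.0
Uma     6.0
Name: credits, dtype: float64
reset_index():
  student  credits
0     Amy      4.0
1     Ivy      3.5
2     Kai      5.0
3    Nora      4.0
4    Omar      6.0
5     Tom      4.0
6     Uma      6.0
take first 3 rows:
  student  credits
0     Amy      4.0
1     Ivy      3.5
2     Kai      5.0
take 2 rows with largest credits:
  student  credits
2     Kai      5.0
0     Amy      4.0
add column credits_plus_2 = t['credits'] + 2:
  student  credits  credits_plus_2
2     Kai      5.0             7.0
0     Amy      4.0             6.0
value at position 0, column 'credits_plus_2' → 7.0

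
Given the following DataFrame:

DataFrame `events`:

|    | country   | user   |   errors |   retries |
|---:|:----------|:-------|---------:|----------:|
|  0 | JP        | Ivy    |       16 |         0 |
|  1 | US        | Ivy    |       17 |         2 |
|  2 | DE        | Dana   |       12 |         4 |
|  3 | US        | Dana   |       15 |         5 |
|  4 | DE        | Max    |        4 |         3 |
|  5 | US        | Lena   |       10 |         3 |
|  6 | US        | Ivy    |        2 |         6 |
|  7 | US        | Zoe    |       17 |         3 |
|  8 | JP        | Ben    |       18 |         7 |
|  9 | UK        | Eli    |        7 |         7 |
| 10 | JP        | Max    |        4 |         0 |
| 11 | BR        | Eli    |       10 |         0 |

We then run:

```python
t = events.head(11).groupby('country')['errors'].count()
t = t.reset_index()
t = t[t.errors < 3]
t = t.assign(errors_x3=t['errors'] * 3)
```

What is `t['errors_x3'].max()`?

6

take first 11 rows:
   country  user  errors  retries
0       JP   Ivy      16        0
1       US   Ivy      17        2
2       DE  Dana      12        4
3       US  Dana      15        5
4       DE   Max       4        3
5       US  Lena      10        3
6       US   Ivy       2        6
7       US   Zoe      17        3
8       JP   Ben      18        7
9       UK   Eli       7        7
10      JP   Max       4        0
group by country, count of errors:
country
DE    2
JP    3
UK    1
US    5
Name: errors, dtype: int64
reset_index():
  country  errors
0      DE       2
1      JP       3
2      UK       1
3      US       5
filter rows where errors < 3:
  country  errors
0      DE       2
2      UK       1
add column errors_x3 = t['errors'] * 3:
  country  errors  errors_x3
0      DE       2          6
2      UK       1          3
max of column 'errors_x3' → 6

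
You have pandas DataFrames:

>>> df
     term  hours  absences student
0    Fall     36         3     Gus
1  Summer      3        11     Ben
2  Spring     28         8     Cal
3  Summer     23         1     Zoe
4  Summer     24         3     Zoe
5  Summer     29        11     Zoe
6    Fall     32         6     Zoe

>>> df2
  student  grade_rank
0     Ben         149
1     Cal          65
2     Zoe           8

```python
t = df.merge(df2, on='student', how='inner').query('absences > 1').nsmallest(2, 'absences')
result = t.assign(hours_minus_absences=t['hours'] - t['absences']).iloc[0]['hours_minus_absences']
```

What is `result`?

merge on 'student' (how='inner') → 6 rows:
     term  hours  absences student  grade_rank
0  Summer      3        11     Ben         149
1  Spring     28         8     Cal          65
2  Summer     23         1     Zoe           8
3  Summer     24         3     Zoe           8
4  Summer     29        11     Zoe           8
5    Fall     32         6     Zoe           8
filter rows where absences > 1:
     term  hours  absences student  grade_rank
0  Summer      3        11     Ben         149
1  Spring     28         8     Cal          65
3  Summer     24         3     Zoe           8
4  Summer     29        11     Zoe           8
5    Fall     32         6     Zoe           8
take 2 rows with smallest absences:
     term  hours  absences student  grade_rank
3  Summer     24         3     Zoe           8
5    Fall     32         6     Zoe           8
add column hours_minus_absences = t['hours'] - t['absences']:
     term  hours  absences student  grade_rank  hours_minus_absences
3  Summer     24         3     Zoe           8                    21
5    Fall     32         6     Zoe           8                    26
So iloc[0]['hours_minus_absences'] = 21.

21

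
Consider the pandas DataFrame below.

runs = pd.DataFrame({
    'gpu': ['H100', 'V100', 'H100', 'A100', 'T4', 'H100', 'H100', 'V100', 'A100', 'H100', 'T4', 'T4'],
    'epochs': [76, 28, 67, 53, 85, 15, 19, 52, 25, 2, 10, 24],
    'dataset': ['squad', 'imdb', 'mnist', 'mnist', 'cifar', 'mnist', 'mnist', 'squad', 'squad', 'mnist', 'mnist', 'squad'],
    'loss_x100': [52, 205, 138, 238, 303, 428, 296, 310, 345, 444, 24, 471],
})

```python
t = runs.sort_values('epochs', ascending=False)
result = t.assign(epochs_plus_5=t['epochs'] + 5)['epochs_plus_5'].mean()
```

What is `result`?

43.0

sort by epochs descending:
     gpu  epochs dataset  loss_x100
4     T4      85   cifar        303
0   H100      76   squad         52
2   H100      67   mnist        138
3   A100      53   mnist        238
7   V100      52   squad        310
1   V100      28    imdb        205
8   A100      25   squad        345
11    T4      24   squad        471
6   H100      19   mnist        296
5   H100      15   mnist        428
10    T4      10   mnist         24
9   H100       2   mnist        444
add column epochs_plus_5 = t['epochs'] + 5:
     gpu  epochs dataset  loss_x100  epochs_plus_5
4     T4      85   cifar        303             90
0   H100      76   squad         52             81
2   H100      67   mnist        138             72
3   A100      53   mnist        238             58
7   V100      52   squad        310             57
1   V100      28    imdb        205             33
8   A100      25   squad        345             30
11    T4      24   squad        471             29
6   H100      19   mnist        296             24
5   H100      15   mnist        428             20
10    T4      10   mnist         24             15
9   H100       2   mnist        444              7
Finally, mean of column 'epochs_plus_5' = 43.0.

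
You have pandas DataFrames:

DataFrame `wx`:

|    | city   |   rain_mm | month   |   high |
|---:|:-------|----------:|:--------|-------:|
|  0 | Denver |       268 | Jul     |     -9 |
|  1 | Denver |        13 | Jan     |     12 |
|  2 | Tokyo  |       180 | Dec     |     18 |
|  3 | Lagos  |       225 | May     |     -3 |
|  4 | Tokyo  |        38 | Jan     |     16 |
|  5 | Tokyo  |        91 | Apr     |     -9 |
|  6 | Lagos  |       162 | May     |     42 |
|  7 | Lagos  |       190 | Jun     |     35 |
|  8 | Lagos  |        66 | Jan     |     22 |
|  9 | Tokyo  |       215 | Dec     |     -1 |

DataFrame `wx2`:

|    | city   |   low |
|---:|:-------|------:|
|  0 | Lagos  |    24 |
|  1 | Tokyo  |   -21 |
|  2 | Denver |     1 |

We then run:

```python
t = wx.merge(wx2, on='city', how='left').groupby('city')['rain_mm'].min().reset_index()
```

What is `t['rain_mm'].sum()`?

117

merge on 'city' (how='left') → 10 rows:
     city  rain_mm month  high  low
0  Denver      268   Jul    -9    1
1  Denver       13   Jan    12    1
2   Tokyo      180   Dec    18  -21
3   Lagos      225   May    -3   24
4   Tokyo       38   Jan    16  -21
5   Tokyo       91   Apr    -9  -21
6   Lagos      162   May    42   24
7   Lagos      190   Jun    35   24
8   Lagos       66   Jan    22   24
9   Tokyo      215   Dec    -1  -21
group by city, min of rain_mm:
city
Denver    13
Lagos     66
Tokyo     38
Name: rain_mm, dtype: int64
reset_index():
     city  rain_mm
0  Denver       13
1   Lagos       66
2   Tokyo       38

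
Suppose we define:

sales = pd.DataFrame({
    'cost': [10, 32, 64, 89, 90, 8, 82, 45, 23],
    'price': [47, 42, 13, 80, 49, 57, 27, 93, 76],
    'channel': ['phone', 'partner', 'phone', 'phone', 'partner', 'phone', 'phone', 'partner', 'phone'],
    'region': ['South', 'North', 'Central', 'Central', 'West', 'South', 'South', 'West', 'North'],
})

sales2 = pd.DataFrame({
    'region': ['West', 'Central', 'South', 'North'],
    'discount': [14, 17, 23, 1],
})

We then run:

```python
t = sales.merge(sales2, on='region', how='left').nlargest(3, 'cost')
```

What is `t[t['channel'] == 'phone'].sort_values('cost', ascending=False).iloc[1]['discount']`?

23

merge on 'region' (how='left') → 9 rows:
   cost  price  channel   region  discount
0    10     47    phone    South        23
1    32     42  partner    North         1
2    64     13    phone  Central        17
3    89     80    phone  Central        17
4    90     49  partner     West        14
5     8     57    phone    South        23
6    82     27    phone    South        23
7    45     93  partner     West        14
8    23     76    phone    North         1
take 3 rows with largest cost:
   cost  price  channel   region  discount
4    90     49  partner     West        14
3    89     80    phone  Central        17
6    82     27    phone    South        23
filter rows where channel == 'phone':
   cost  price channel   region  discount
3    89     80   phone  Central        17
6    82     27   phone    South        23
sort by cost descending:
   cost  price channel   region  discount
3    89     80   phone  Central        17
6    82     27   phone    South        23
Hence 23.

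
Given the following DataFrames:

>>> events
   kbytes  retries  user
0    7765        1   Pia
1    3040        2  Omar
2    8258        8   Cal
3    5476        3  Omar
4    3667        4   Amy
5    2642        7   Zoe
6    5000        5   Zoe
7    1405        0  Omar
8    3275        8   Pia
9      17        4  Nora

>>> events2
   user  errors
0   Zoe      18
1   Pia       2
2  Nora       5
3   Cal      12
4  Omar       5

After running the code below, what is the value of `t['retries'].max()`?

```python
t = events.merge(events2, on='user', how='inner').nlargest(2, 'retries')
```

8

merge on 'user' (how='inner') → 9 rows:
   kbytes  retries  user  errors
0    7765        1   Pia       2
1    3040        2  Omar       5
2    8258        8   Cal      12
3    5476        3  Omar       5
4    2642        7   Zoe      18
5    5000        5   Zoe      18
6    1405        0  Omar       5
7    3275        8   Pia       2
8      17        4  Nora       5
take 2 rows with largest retries:
   kbytes  retries user  errors
2    8258        8  Cal      12
7    3275        8  Pia       2
Hence 8.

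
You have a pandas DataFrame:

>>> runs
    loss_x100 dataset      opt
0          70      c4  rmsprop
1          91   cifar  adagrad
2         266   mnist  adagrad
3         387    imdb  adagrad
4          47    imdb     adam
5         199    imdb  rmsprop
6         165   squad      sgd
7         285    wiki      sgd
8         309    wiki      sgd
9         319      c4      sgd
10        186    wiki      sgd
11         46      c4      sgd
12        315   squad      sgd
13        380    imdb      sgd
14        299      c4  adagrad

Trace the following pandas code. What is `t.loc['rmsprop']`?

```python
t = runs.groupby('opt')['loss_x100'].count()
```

2

group by opt, count of loss_x100:
opt
adagrad    4
adam       1
rmsprop    2
sgd        8
Name: loss_x100, dtype: int64
Hence 2.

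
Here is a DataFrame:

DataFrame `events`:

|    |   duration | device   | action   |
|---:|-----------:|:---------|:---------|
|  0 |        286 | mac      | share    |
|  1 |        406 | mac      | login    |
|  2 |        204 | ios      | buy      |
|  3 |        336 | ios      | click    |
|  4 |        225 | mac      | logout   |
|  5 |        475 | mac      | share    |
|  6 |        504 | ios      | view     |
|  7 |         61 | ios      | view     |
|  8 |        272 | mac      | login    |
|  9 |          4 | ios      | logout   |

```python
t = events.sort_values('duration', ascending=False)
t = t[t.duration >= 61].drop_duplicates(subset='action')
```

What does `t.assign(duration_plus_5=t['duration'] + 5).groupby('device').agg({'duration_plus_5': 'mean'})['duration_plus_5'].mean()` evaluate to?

363.333333333

sort by duration descending:
   duration device  action
6       504    ios    view
5       475    mac   share
1       406    mac   login
3       336    ios   click
0       286    mac   share
8       272    mac   login
4       225    mac  logout
2       204    ios     buy
7        61    ios    view
9         4    ios  logout
filter rows where duration >= 61:
   duration device  action
6       504    ios    view
5       475    mac   share
1       406    mac   login
3       336    ios   click
0       286    mac   share
8       272    mac   login
4       225    mac  logout
2       204    ios     buy
7        61    ios    view
drop duplicate action (keep=first):
   duration device  action
6       504    ios    view
5       475    mac   share
1       406    mac   login
3       336    ios   click
4       225    mac  logout
2       204    ios     buy
add column duration_plus_5 = t['duration'] + 5:
   duration device  action  duration_plus_5
6       504    ios    view              509
5       475    mac   share              480
1       406    mac   login              411
3       336    ios   click              341
4       225    mac  logout              230
2       204    ios     buy              209
group by device, mean of duration_plus_5:
        duration_plus_5
device                 
ios          353.000000
mac          373.666667
Finally, mean of column 'duration_plus_5' = 363.333333333.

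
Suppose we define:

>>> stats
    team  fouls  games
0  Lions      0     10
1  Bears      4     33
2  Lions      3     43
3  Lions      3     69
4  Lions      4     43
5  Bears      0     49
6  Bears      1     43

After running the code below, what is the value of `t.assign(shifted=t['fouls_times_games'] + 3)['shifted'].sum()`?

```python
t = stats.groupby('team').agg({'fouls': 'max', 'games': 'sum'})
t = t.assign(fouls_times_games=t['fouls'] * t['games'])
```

1166

group by team: max(fouls), sum(games):
       fouls  games
team               
Bears      4    125
Lions      4    165
add column fouls_times_games = t['fouls'] * t['games']:
       fouls  games  fouls_times_games
team                                  
Bears      4    125                500
Lions      4    165                660
add column shifted = t['fouls_times_games'] + 3:
       fouls  games  fouls_times_games  shifted
team                                           
Bears      4    125                500      503
Lions      4    165                660      663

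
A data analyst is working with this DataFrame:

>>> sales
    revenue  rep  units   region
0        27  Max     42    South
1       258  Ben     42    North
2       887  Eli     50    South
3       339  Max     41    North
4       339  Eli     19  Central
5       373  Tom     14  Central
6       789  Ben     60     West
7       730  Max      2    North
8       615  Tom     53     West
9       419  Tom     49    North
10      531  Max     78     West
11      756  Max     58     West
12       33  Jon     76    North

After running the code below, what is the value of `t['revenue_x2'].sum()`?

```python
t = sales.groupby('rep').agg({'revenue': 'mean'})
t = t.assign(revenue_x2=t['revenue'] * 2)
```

group by rep, mean of revenue:
     revenue
rep         
Ben    523.5
Eli    613.0
Jon     33.0
Max    476.6
Tom    469.0
add column revenue_x2 = t['revenue'] * 2:
     revenue  revenue_x2
rep                     
Ben    523.5      1047.0
Eli    613.0      1226.0
Jon     33.0        66.0
Max    476.6       953.2
Tom    469.0       938.0
Finally, sum of column 'revenue_x2' = 4230.2.

4230.2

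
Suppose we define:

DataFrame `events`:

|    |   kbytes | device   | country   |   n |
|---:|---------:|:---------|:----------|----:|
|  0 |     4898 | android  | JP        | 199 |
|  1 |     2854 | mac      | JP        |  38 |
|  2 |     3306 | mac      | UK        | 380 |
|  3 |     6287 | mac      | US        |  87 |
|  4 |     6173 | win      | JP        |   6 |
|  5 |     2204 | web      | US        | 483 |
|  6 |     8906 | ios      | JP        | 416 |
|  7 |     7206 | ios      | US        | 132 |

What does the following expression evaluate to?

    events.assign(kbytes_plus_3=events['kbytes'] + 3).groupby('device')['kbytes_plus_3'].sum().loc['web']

add column kbytes_plus_3 = events['kbytes'] + 3:
   kbytes   device country    n  kbytes_plus_3
0    4898  android      JP  199           4901
1    2854      mac      JP   38           2857
2    3306      mac      UK  380           3309
3    6287      mac      US   87           6290
4    6173      win      JP    6           6176
5    2204      web      US  483           2207
6    8906      ios      JP  416           8909
7    7206      ios      US  132           7209
group by device, sum of kbytes_plus_3:
device
android     4901
ios        16118
mac        12456
web         2207
win         6176
Name: kbytes_plus_3, dtype: int64

2207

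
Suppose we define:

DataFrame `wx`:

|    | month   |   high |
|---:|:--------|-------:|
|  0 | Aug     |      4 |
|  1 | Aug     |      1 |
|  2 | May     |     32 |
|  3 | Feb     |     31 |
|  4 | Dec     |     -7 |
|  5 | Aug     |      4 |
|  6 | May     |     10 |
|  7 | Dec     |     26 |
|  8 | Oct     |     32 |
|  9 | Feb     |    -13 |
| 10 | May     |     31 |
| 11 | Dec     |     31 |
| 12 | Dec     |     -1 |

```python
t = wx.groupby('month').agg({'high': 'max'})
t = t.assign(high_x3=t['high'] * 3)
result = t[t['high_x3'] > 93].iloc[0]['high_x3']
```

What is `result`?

group by month, max of high:
       high
month      
Aug       4
Dec      31
Feb      31
May      32
Oct      32
add column high_x3 = t['high'] * 3:
       high  high_x3
month               
Aug       4       12
Dec      31       93
Feb      31       93
May      32       96
Oct      32       96
filter rows where high_x3 > 93:
       high  high_x3
month               
May      32       96
Oct      32       96
value at position 0, column 'high_x3' → 96

96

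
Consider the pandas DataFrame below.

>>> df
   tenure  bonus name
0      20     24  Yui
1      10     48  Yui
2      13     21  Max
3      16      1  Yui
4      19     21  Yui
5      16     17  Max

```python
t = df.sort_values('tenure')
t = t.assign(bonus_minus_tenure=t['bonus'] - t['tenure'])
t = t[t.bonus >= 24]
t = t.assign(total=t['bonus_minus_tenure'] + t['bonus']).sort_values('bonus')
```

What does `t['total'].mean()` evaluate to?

57.0

sort by tenure:
   tenure  bonus name
1      10     48  Yui
2      13     21  Max
3      16      1  Yui
5      16     17  Max
4      19     21  Yui
0      20     24  Yui
add column bonus_minus_tenure = t['bonus'] - t['tenure']:
   tenure  bonus name  bonus_minus_tenure
1      10     48  Yui                  38
2      13     21  Max                   8
3      16      1  Yui                 -15
5      16     17  Max                   1
4      19     21  Yui                   2
0      20     24  Yui                   4
filter rows where bonus >= 24:
   tenure  bonus name  bonus_minus_tenure
1      10     48  Yui                  38
0      20     24  Yui                   4
add column total = t['bonus_minus_tenure'] + t['bonus']:
   tenure  bonus name  bonus_minus_tenure  total
1      10     48  Yui                  38     86
0      20     24  Yui                   4     28
sort by bonus:
   tenure  bonus name  bonus_minus_tenure  total
0      20     24  Yui                   4     28
1      10     48  Yui                  38     86
The mean of column 'total' is 57.0.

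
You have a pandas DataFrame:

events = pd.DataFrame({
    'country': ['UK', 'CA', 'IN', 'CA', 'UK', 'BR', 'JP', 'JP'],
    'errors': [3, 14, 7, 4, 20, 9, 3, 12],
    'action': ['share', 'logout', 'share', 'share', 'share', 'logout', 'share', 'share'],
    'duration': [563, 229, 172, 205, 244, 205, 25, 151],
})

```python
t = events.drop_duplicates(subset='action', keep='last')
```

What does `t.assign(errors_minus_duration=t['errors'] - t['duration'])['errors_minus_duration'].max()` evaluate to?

drop duplicate action (keep=last):
  country  errors  action  duration
5      BR       9  logout       205
7      JP      12   share       151
add column errors_minus_duration = t['errors'] - t['duration']:
  country  errors  action  duration  errors_minus_duration
5      BR       9  logout       205                   -196
7      JP      12   share       151                   -139

-139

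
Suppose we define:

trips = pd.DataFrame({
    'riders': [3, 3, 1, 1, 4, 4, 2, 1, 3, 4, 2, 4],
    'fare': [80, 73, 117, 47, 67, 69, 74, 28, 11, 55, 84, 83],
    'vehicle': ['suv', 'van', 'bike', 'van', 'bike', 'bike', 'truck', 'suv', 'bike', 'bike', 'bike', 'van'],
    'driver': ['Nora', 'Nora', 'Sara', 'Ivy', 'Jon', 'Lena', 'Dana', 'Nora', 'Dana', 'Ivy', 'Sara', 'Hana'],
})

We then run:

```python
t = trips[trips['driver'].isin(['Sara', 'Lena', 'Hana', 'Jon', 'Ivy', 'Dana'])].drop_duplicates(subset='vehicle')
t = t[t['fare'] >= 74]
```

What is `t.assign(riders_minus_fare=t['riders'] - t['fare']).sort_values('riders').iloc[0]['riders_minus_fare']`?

-116

filter rows where driver in ['Sara', 'Lena', 'Hana', 'Jon', 'Ivy', 'Dana']:
    riders  fare vehicle driver
2        1   117    bike   Sara
3        1    47     van    Ivy
4        4    67    bike    Jon
5        4    69    bike   Lena
6        2    74   truck   Dana
8        3    11    bike   Dana
9        4    55    bike    Ivy
10       2    84    bike   Sara
11       4    83     van   Hana
drop duplicate vehicle (keep=first):
   riders  fare vehicle driver
2       1   117    bike   Sara
3       1    47     van    Ivy
6       2    74   truck   Dana
filter rows where fare >= 74:
   riders  fare vehicle driver
2       1   117    bike   Sara
6       2    74   truck   Dana
add column riders_minus_fare = t['riders'] - t['fare']:
   riders  fare vehicle driver  riders_minus_fare
2       1   117    bike   Sara               -116
6       2    74   truck   Dana                -72
sort by riders:
   riders  fare vehicle driver  riders_minus_fare
2       1   117    bike   Sara               -116
6       2    74   truck   Dana                -72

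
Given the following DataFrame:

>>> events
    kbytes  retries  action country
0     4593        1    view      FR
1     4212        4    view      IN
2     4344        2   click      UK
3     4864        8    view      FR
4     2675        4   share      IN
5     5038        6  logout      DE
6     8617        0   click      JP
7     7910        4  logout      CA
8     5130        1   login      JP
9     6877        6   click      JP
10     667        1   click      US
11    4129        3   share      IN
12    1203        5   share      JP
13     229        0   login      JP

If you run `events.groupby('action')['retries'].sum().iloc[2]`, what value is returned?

group by action, sum of retries:
action
click      9
login      1
logout    10
share     12
view      13
Name: retries, dtype: int64

10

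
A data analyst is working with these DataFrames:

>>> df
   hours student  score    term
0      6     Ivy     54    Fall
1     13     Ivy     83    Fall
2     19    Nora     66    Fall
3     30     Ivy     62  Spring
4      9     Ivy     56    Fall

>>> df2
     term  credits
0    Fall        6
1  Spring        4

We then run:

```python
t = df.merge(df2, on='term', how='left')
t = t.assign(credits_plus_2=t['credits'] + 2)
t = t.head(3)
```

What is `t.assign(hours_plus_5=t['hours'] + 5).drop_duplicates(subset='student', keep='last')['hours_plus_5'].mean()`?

21.0

merge on 'term' (how='left') → 5 rows:
   hours student  score    term  credits
0      6     Ivy     54    Fall        6
1     13     Ivy     83    Fall        6
2     19    Nora     66    Fall        6
3     30     Ivy     62  Spring        4
4      9     Ivy     56    Fall        6
add column credits_plus_2 = t['credits'] + 2:
   hours student  score    term  credits  credits_plus_2
0      6     Ivy     54    Fall        6               8
1     13     Ivy     83    Fall        6               8
2     19    Nora     66    Fall        6               8
3     30     Ivy     62  Spring        4               6
4      9     Ivy     56    Fall        6               8
take first 3 rows:
   hours student  score  term  credits  credits_plus_2
0      6     Ivy     54  Fall        6               8
1     13     Ivy     83  Fall        6               8
2     19    Nora     66  Fall        6               8
add column hours_plus_5 = t['hours'] + 5:
   hours student  score  term  credits  credits_plus_2  hours_plus_5
0      6     Ivy     54  Fall        6               8            11
1     13     Ivy     83  Fall        6               8            18
2     19    Nora     66  Fall        6               8            24
drop duplicate student (keep=last):
   hours student  score  term  credits  credits_plus_2  hours_plus_5
1     13     Ivy     83  Fall        6               8            18
2     19    Nora     66  Fall        6               8            24
mean of column 'hours_plus_5' → 21.0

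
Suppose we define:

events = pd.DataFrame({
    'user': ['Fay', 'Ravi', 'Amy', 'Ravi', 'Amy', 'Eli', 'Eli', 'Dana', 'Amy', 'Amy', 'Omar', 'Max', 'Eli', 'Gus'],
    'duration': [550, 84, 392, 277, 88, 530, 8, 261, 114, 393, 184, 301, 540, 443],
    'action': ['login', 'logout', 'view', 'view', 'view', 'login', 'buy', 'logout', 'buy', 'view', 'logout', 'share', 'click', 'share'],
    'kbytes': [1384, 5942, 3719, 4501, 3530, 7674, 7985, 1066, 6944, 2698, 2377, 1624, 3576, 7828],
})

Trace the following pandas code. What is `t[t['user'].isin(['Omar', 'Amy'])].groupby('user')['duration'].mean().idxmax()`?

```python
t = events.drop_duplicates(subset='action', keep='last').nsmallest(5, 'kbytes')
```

drop duplicate action (keep=last):
    user  duration  action  kbytes
5    Eli       530   login    7674
8    Amy       114     buy    6944
9    Amy       393    view    2698
10  Omar       184  logout    2377
12   Eli       540   click    3576
13   Gus       443   share    7828
take 5 rows with smallest kbytes:
    user  duration  action  kbytes
10  Omar       184  logout    2377
9    Amy       393    view    2698
12   Eli       540   click    3576
8    Amy       114     buy    6944
5    Eli       530   login    7674
filter rows where user in ['Omar', 'Amy']:
    user  duration  action  kbytes
10  Omar       184  logout    2377
9    Amy       393    view    2698
8    Amy       114     buy    6944
group by user, mean of duration:
user
Amy     253.5
Omar    184.0
Name: duration, dtype: float64

Amy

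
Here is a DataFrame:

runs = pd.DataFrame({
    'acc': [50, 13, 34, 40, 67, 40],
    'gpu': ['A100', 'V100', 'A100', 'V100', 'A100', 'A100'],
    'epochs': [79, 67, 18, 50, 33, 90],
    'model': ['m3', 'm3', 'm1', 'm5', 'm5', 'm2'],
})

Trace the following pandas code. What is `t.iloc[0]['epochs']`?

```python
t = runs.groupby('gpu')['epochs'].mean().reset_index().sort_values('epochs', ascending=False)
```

58.5

group by gpu, mean of epochs:
gpu
A100    55.0
V100    58.5
Name: epochs, dtype: float64
reset_index():
    gpu  epochs
0  A100    55.0
1  V100    58.5
sort by epochs descending:
    gpu  epochs
1  V100    58.5
0  A100    55.0
Reading off the value at position 0, column 'epochs', we get 58.5.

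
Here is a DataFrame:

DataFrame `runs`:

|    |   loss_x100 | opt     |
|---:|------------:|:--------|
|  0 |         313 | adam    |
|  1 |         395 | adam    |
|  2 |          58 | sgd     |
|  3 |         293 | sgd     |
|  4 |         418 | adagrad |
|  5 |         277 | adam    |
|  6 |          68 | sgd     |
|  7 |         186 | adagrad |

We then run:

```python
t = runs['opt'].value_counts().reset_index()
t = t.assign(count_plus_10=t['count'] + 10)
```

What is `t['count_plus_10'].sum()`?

38

value_counts of opt:
opt
adam       3
sgd        3
adagrad    2
Name: count, dtype: int64
reset_index():
       opt  count
0     adam      3
1      sgd      3
2  adagrad      2
add column count_plus_10 = t['count'] + 10:
       opt  count  count_plus_10
0     adam      3             13
1      sgd      3             13
2  adagrad      2             12
Then the sum of column 'count_plus_10': 38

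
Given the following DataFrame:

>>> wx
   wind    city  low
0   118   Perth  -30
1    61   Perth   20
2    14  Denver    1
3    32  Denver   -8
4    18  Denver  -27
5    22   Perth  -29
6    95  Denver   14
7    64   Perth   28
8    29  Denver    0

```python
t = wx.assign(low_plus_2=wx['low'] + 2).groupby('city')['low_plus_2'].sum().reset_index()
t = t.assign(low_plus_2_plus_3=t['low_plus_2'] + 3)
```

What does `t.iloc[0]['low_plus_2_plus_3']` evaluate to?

add column low_plus_2 = wx['low'] + 2:
   wind    city  low  low_plus_2
0   118   Perth  -30         -28
1    61   Perth   20          22
2    14  Denver    1           3
3    32  Denver   -8          -6
4    18  Denver  -27         -25
5    22   Perth  -29         -27
6    95  Denver   14          16
7    64   Perth   28          30
8    29  Denver    0           2
group by city, sum of low_plus_2:
city
Denver   -10
Perth     -3
Name: low_plus_2, dtype: int64
reset_index():
     city  low_plus_2
0  Denver         -10
1   Perth          -3
add column low_plus_2_plus_3 = t['low_plus_2'] + 3:
     city  low_plus_2  low_plus_2_plus_3
0  Denver         -10                 -7
1   Perth          -3                  0

-7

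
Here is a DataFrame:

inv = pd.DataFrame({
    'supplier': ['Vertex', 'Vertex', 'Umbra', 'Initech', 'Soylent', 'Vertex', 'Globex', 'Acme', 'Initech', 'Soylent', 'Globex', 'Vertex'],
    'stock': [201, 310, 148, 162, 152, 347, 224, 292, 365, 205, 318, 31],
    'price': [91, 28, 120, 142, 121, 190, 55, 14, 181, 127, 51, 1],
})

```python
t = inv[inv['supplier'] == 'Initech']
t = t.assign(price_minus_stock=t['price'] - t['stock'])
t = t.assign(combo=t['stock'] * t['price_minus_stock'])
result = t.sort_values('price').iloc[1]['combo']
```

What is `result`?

filter rows where supplier == 'Initech':
  supplier  stock  price
3  Initech    162    142
8  Initech    365    181
add column price_minus_stock = t['price'] - t['stock']:
  supplier  stock  price  price_minus_stock
3  Initech    162    142                -20
8  Initech    365    181               -184
add column combo = t['stock'] * t['price_minus_stock']:
  supplier  stock  price  price_minus_stock  combo
3  Initech    162    142                -20  -3240
8  Initech    365    181               -184 -67160
sort by price:
  supplier  stock  price  price_minus_stock  combo
3  Initech    162    142                -20  -3240
8  Initech    365    181               -184 -67160
The value at position 1, column 'combo' is -67160.

-67160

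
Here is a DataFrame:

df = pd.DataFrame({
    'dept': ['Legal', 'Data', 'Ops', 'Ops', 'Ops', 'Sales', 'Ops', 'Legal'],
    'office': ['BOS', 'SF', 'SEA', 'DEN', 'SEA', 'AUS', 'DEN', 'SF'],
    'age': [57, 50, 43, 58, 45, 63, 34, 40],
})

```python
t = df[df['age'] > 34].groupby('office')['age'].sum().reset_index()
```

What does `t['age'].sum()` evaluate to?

356

filter rows where age > 34:
    dept office  age
0  Legal    BOS   57
1   Data     SF   50
2    Ops    SEA   43
3    Ops    DEN   58
4    Ops    SEA   45
5  Sales    AUS   63
7  Legal     SF   40
group by office, sum of age:
office
AUS    63
BOS    57
DEN    58
SEA    88
SF     90
Name: age, dtype: int64
reset_index():
  office  age
0    AUS   63
1    BOS   57
2    DEN   58
3    SEA   88
4     SF   90
Reading off the sum of column 'age', we get 356.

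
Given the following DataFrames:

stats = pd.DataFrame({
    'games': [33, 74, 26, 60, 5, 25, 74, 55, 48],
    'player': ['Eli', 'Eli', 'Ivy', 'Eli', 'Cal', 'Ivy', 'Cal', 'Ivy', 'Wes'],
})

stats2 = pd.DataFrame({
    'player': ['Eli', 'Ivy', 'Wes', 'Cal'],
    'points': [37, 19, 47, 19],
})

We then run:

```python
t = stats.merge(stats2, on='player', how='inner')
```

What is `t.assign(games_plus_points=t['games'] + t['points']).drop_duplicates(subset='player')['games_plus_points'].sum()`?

merge on 'player' (how='inner') → 9 rows:
   games player  points
0     33    Eli      37
1     74    Eli      37
2     26    Ivy      19
3     60    Eli      37
4      5    Cal      19
5     25    Ivy      19
6     74    Cal      19
7     55    Ivy      19
8     48    Wes      47
add column games_plus_points = t['games'] + t['points']:
   games player  points  games_plus_points
0     33    Eli      37                 70
1     74    Eli      37                111
2     26    Ivy      19                 45
3     60    Eli      37                 97
4      5    Cal      19                 24
5     25    Ivy      19                 44
6     74    Cal      19                 93
7     55    Ivy      19                 74
8     48    Wes      47                 95
drop duplicate player (keep=first):
   games player  points  games_plus_points
0     33    Eli      37                 70
2     26    Ivy      19                 45
4      5    Cal      19                 24
8     48    Wes      47                 95

234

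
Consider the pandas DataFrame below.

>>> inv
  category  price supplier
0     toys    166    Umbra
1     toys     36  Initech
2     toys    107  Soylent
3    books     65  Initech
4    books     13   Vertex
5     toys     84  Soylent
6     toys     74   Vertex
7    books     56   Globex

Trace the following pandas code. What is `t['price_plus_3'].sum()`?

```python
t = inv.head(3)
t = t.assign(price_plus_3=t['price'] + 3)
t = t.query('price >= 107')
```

take first 3 rows:
  category  price supplier
0     toys    166    Umbra
1     toys     36  Initech
2     toys    107  Soylent
add column price_plus_3 = t['price'] + 3:
  category  price supplier  price_plus_3
0     toys    166    Umbra           169
1     toys     36  Initech            39
2     toys    107  Soylent           110
filter rows where price >= 107:
  category  price supplier  price_plus_3
0     toys    166    Umbra           169
2     toys    107  Soylent           110
So sum() = 279.

279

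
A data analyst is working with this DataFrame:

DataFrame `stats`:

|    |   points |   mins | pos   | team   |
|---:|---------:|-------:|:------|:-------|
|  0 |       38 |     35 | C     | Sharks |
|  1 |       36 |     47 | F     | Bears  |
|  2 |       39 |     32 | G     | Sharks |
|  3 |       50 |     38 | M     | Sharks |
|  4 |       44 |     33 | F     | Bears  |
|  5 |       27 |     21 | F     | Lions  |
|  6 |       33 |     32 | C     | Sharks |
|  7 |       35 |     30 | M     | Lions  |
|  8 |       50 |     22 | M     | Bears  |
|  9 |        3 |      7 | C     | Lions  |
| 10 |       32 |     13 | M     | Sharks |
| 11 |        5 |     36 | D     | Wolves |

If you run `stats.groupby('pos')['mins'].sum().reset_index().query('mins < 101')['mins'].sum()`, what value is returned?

142

group by pos, sum of mins:
pos
C     74
D     36
F    101
G     32
M    103
Name: mins, dtype: int64
reset_index():
  pos  mins
0   C    74
1   D    36
2   F   101
3   G    32
4   M   103
filter rows where mins < 101:
  pos  mins
0   C    74
1   D    36
3   G    32
Finally, sum of column 'mins' = 142.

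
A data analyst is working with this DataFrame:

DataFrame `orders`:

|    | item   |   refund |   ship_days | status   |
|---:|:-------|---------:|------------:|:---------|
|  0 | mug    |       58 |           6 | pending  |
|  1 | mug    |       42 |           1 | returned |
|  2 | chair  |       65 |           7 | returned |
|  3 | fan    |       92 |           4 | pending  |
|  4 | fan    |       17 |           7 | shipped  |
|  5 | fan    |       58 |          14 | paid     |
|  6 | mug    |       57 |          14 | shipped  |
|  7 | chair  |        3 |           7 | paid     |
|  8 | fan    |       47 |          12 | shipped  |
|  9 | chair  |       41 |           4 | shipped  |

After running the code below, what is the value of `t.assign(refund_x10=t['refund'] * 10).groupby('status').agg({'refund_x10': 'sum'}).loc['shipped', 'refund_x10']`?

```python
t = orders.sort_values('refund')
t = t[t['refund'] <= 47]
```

sort by refund:
    item  refund  ship_days    status
7  chair       3          7      paid
4    fan      17          7   shipped
9  chair      41          4   shipped
1    mug      42          1  returned
8    fan      47         12   shipped
6    mug      57         14   shipped
0    mug      58          6   pending
5    fan      58         14      paid
2  chair      65          7  returned
3    fan      92          4   pending
filter rows where refund <= 47:
    item  refund  ship_days    status
7  chair       3          7      paid
4    fan      17          7   shipped
9  chair      41          4   shipped
1    mug      42          1  returned
8    fan      47         12   shipped
add column refund_x10 = t['refund'] * 10:
    item  refund  ship_days    status  refund_x10
7  chair       3          7      paid          30
4    fan      17          7   shipped         170
9  chair      41          4   shipped         410
1    mug      42          1  returned         420
8    fan      47         12   shipped         470
group by status, sum of refund_x10:
          refund_x10
status              
paid              30
returned         420
shipped         1050

1050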